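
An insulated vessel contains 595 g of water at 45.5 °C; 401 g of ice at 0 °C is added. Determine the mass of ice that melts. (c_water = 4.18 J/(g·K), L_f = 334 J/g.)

m_melted ≈ 339 g

Water can give up m c ΔT = 595×4.18×45.5 = 113163 J before reaching 0 °C.
Fully melting the ice requires m_ice L_f = 401×334 = 133934 J.
Since 113163 < 133934 J, not all the ice melts; equilibrium is at 0 °C.
m_melted×334 = 113163  ⇒  m_melted ≈ 338.8 g.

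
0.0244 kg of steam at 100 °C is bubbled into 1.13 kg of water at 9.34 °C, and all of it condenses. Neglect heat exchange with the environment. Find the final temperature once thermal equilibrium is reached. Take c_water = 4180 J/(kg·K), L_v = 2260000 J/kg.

T_f ≈ 22.7 °C

Taking heat into each body as positive, Σ m c ΔT = 0:
condense steam: −0.0244·2260000 = −55144; condensate cools 100→T: 0.0244·4180·(T − 100) = 101.99(T − 100); water warms: 1.13·4180·(T − 9.34) = 4723.4(T − 9.34)
4825.4 T = 55144 + 10199 + 44117 = 109460
T ≈ 22.68 °C, under the boiling point, so the assumption holds.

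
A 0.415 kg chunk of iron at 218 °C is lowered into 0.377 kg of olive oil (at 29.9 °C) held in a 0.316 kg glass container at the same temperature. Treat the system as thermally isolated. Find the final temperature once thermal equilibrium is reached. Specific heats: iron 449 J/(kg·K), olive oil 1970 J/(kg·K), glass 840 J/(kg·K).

Heat gained plus heat lost sum to zero:
0.415·449·(T − 218) + 0.377·1970·(T − 29.9) + 0.316·840·(T − 29.9) = 0
186.33(T − 218) + 742.69(T − 29.9) + 265.44(T − 29.9) = 0
1194.5 T = 70764
T ≈ 59.24 °C

T_f ≈ 59.2 °C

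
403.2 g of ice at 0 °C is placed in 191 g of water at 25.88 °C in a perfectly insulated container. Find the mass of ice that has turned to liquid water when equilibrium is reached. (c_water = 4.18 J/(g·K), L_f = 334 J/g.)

Cooling the water to 0 °C releases 191·4.18·25.88 = 20662 J.
Melting all 403.2 g of ice would need 403.2·334 = 134669 J.
20662 J < 134669 J, so only part of the ice melts and the system sits at 0 °C.
Mass melted = 20662/334 ≈ 61.86 g.

m_melted ≈ 61.9 g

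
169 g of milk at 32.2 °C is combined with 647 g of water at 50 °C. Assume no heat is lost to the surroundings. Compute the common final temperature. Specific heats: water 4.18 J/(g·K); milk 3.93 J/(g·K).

T_f ≈ 46.5 °C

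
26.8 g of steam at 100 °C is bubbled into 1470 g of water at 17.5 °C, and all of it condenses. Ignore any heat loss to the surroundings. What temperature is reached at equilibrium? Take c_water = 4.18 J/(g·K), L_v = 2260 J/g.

T_f ≈ 28.7 °C

Energy balance with sensible and latent terms:
steam→water at 100 °C releases m L_v = 26.8·2260 = 60568
  condensed water 100 °C→T: 112.02(T − 100)
  water warms: 1470·4.18·(T − 17.5) = 6144.6(T − 17.5)
6256.6 T = 60568 + 11202 + 107530 = 179301
T ≈ 28.66 °C, under the boiling point, so the assumption holds.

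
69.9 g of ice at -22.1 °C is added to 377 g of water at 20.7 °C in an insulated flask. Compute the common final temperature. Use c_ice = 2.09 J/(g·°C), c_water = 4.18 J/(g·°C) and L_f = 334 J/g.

T_f ≈ 3.2 °C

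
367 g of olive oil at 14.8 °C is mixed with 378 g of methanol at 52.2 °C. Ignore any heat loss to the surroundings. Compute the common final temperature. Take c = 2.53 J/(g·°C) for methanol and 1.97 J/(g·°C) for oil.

Heat lost by the methanol equals heat gained by the oil:
378·2.53·(52.2 − T) = 367·1.97·(T − 14.8)
956.34(52.2 − T) = 722.99(T − 14.8)
1679.3 T = 60621  ⇒  T ≈ 36.10 °C

T_f ≈ 36.1 °C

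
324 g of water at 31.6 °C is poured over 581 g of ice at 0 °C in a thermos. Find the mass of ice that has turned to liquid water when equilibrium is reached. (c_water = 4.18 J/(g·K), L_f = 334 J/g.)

Heat available from the water dropping to 0 °C: 324×4.18×31.6 = 42797 J.
Melting all 581 g of ice would need 581×334 = 194054 J.
42797 J < 194054 J, so only part of the ice melts and the system sits at 0 °C.
m_melted×334 = 42797  ⇒  m_melted ≈ 128.1 g.

m_melted ≈ 128 g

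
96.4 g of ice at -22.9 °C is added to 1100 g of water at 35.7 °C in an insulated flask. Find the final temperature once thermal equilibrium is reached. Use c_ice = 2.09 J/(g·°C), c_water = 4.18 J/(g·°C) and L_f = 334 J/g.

T_f ≈ 25.5 °C

Net heat exchanged in the isolated system is zero:
ice -22.9→0 °C: 96.4·2.09·22.9 = 4613.8; fusion: m_ice L_f = 96.4·334 = 32198; warm the meltwater: 402.95 T; water: 4598(T − 35.7)
5001 T = 164149 − 36811 = 127337
T ≈ 25.46 °C. Since T > 0 °C, the all-ice-melts assumption holds.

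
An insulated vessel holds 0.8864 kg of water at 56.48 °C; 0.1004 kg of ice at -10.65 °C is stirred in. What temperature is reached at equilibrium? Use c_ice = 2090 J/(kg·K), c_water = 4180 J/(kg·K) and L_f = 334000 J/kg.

Sum of m c ΔT and latent-heat terms is zero:
warm ice to 0 °C: 0.1004·2090·(0 − (-10.65)) = 2234.8
  melt ice: 0.1004·334000 = 33534
  meltwater 0→T: 0.1004·4180·T = 419.67 T
  water cools: 0.8864·4180·(T − 56.48) = 3705.2(T − 56.48)
4124.8 T = 209267 − 35768 = 173499
T ≈ 42.06 °C — above 0 °C, consistent with complete melting.

T_f ≈ 42.1 °C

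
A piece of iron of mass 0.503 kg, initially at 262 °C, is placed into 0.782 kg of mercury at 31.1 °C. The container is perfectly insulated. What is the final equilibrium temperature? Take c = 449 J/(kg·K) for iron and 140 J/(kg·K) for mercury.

T_f ≈ 186.6 °C

|Q_iron| = |Q_mercury|:
0.503×449×(262 − T) = 0.782×140×(T − 31.1)
225.85(262 − T) = 109.48(T − 31.1)
335.33 T = 62577  ⇒  T ≈ 186.61 °C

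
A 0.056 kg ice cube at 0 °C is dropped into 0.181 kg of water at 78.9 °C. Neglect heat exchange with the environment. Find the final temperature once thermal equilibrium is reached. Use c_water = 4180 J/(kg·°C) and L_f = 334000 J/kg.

T_f ≈ 41.4 °C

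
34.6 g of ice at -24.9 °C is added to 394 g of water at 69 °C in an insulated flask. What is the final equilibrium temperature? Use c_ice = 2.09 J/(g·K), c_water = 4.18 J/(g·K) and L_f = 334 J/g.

Heat gained plus heat lost sum to zero:
warm ice to 0 °C: 34.6·2.09·(0 − (-24.9)) = 1800.6; fusion: m_ice L_f = 34.6·334 = 11556; meltwater 0→T: 34.6·4.18·T = 144.63 T; water cools: 394·4.18·(T − 69) = 1646.9(T − 69)
1791.5 T = 113637 − 13357 = 100280
T ≈ 55.97 °C (positive, so assuming full melt was valid).

T_f ≈ 56.0 °C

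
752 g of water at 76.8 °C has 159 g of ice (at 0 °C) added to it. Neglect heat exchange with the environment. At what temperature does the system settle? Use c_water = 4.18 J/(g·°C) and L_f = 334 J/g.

T_f ≈ 49.4 °C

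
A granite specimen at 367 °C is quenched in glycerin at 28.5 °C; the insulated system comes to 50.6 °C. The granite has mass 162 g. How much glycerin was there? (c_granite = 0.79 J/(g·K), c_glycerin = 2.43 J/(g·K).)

m ≈ 754 g

Energy conservation, ΣQ = 0:
162·0.79·(50.6 − 367) + m·2.43·(50.6 − 28.5) = 0
53.7 m = 40493
m = 40493/53.7 ≈ 754 g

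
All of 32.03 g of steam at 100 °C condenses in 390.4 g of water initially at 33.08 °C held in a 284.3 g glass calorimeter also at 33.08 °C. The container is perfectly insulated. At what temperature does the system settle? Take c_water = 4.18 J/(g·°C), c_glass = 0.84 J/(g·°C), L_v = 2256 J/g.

T_f ≈ 73.6 °C

Heat gained plus heat lost sum to zero:
steam→water at 100 °C releases m L_v = 32.03×2256 = 72260
  condensed water 100 °C→T: 133.89(T − 100)
  original water: 1631.9(T − 33.08)
  cup: 238.81(T − 33.08)
2004.6 T = 72260 + 13389 + 61882 = 147530
T ≈ 73.60 °C, under the boiling point, so the assumption holds.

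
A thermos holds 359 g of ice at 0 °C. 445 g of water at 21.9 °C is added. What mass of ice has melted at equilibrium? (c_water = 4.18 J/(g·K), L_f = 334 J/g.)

m_melted ≈ 122 g

Cooling the water to 0 °C releases 445×4.18×21.9 = 40736 J.
Fully melting the ice requires m_ice L_f = 359×334 = 119906 J.
40736 J < 119906 J, so only part of the ice melts and the system sits at 0 °C.
m_melt = 40736 / L_f = 122 g.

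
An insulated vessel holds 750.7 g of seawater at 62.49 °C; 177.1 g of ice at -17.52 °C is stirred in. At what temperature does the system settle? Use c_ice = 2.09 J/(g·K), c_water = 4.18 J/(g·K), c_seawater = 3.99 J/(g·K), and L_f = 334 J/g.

Conservation of energy gives ΣQ = 0:
warm ice to 0 °C: 177.1·2.09·(0 − (-17.52)) = 6484.8; melt ice: 177.1·334 = 59151; warm the meltwater: 740.28 T; seawater: 2995.3(T − 62.49)
3735.6 T = 187176 − 65636 = 121540
T ≈ 32.54 °C — above 0 °C, consistent with complete melting.

T_f ≈ 32.5 °C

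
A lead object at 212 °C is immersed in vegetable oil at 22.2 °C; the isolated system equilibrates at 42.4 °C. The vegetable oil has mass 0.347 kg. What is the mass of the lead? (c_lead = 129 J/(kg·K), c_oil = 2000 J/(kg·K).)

m ≈ 0.641 kg

Net heat exchanged in the isolated system is zero:
m·129·(42.4 − 212) + 0.347·2000·(42.4 − 22.2) = 0
-21878 m = -14019
m = -14019/-21878 ≈ 0.6408 kg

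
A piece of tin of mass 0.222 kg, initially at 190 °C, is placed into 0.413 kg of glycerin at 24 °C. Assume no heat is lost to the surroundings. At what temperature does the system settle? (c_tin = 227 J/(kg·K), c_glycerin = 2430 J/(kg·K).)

T_f ≈ 31.9 °C

|Q_tin| = |Q_glycerin|:
0.222*227*(190 − T) = 0.413*2430*(T − 24)
50.39(190 − T) = 1003.6(T − 24)
1054 T = 33661  ⇒  T ≈ 31.94 °C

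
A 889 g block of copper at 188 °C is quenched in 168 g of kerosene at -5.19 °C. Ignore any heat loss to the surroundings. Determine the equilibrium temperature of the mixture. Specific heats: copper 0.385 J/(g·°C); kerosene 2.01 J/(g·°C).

T_f = Σ m_i c_i T_i / Σ m_i c_i:
T_f = (342.26·188 + 337.68·(-5.19)) / (342.26 + 337.68)
    = 62593 / 679.94 ≈ 92.06 °C

T_f ≈ 92.1 °C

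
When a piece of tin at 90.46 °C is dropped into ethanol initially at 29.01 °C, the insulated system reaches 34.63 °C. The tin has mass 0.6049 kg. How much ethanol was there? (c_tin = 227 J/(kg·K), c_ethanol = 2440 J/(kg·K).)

Conservation of energy gives ΣQ = 0:
0.6049×227×(34.63 − 90.46) + m×2440×(34.63 − 29.01) = 0
13713 m = 7666.1
m = 7666.1/13713 ≈ 0.5591 kg

m ≈ 0.559 kg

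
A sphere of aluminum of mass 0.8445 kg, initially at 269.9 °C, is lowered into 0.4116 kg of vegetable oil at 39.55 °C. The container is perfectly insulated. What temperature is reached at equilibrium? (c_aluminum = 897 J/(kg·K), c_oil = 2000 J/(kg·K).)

|Q_aluminum| = |Q_oil|:
0.8445×897×(269.9 − T) = 0.4116×2000×(T − 39.55)
757.52(269.9 − T) = 823.2(T − 39.55)
1580.7 T = 237011  ⇒  T ≈ 149.94 °C

T_f ≈ 149.9 °C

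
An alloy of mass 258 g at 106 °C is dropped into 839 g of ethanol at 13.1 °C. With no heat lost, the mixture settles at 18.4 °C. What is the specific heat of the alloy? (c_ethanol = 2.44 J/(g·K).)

Heat lost by the alloy = heat gained by the ethanol:
258·c·(106 − 18.4) = 839·2.44·(18.4 − 13.1)
22601 c = 10850  ⇒  c ≈ 0.4801 J/(g·K)

c ≈ 0.48 J/(g·K)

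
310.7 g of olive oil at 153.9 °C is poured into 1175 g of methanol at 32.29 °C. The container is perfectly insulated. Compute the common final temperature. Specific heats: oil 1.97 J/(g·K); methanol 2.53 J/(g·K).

Net heat exchanged in the isolated system is zero:
310.7·1.97·(T − 153.9) + 1175·2.53·(T − 32.29) = 0
3584.8 T = 190189
T = 190189/3584.8 ≈ 53.05 °C

T_f ≈ 53.1 °C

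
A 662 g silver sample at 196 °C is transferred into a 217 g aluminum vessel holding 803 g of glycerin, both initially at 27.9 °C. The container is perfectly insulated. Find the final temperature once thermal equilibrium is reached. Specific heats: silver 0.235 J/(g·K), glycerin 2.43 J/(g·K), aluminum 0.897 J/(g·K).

Net heat exchanged in the isolated system is zero:
662×0.235×(T − 196) + 803×2.43×(T − 27.9) + 217×0.897×(T − 27.9) = 0
(155.57 + 1951.3 + 194.65) T = 155.57×196 + 1951.3×27.9 + 194.65×27.9
T = 90363 / 2301.5 = 39.3 °C

T_f ≈ 39.3 °C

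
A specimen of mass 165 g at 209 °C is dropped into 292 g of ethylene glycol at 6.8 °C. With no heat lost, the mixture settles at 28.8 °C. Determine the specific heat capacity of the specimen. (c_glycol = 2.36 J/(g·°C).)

c ≈ 0.51 J/(g·°C)

Heat lost by the specimen = heat gained by the glycol:
165·c·(209 − 28.8) = 292·2.36·(28.8 − 6.8)
29733 c = 15161  ⇒  c ≈ 0.5099 J/(g·°C)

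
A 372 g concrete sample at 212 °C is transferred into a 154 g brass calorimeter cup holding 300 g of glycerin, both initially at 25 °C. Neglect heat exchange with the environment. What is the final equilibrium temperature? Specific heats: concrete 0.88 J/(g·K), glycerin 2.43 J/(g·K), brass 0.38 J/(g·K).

T_f ≈ 79.9 °C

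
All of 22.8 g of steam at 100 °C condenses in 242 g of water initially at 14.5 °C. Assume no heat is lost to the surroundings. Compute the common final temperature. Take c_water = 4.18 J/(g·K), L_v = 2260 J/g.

T_f ≈ 68.4 °C

Energy conservation, ΣQ = 0:
latent heat released on condensation: 22.8×2260 = 51528; condensate cools 100→T: 22.8×4.18×(T − 100) = 95.3(T − 100); water warms: 242×4.18×(T − 14.5) = 1011.6(T − 14.5)
1106.9 T = 51528 + 9530.4 + 14668 = 75726
T ≈ 68.41 °C (< 100 °C, so full condensation is consistent).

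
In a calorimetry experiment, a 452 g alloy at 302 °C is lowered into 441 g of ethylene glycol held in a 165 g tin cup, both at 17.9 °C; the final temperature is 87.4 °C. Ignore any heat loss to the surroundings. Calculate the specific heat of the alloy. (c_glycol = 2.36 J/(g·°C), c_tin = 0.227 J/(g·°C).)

c ≈ 0.773 J/(g·°C)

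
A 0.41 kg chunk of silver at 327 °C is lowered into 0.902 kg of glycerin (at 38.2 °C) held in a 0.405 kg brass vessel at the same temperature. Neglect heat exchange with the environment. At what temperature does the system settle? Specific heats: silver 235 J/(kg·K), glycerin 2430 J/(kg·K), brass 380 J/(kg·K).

Conservation of energy gives ΣQ = 0:
0.41*235*(T − 327) + 0.902*2430*(T − 38.2) + 0.405*380*(T − 38.2) = 0
96.35(T − 327) + 2191.9(T − 38.2) + 153.9(T − 38.2) = 0
2442.1 T = 121114
T = 121114 / 2442.1 = 49.6 °C

T_f ≈ 49.6 °C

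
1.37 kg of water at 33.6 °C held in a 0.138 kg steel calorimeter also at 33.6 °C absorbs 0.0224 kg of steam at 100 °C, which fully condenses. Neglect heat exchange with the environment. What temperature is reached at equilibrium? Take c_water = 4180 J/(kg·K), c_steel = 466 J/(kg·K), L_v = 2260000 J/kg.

Setting the total heat transfer to zero:
steam→water at 100 °C releases m L_v = 0.0224·2260000 = 50624
  condensate cools 100→T: 0.0224·4180·(T − 100) = 93.63(T − 100)
  original water: 5726.6(T − 33.6)
  cup: 64.31(T − 33.6)
5884.5 T = 50624 + 9363.2 + 194575 = 254562
T ≈ 43.26 °C — below 100 °C, confirming all the steam condensed.

T_f ≈ 43.3 °C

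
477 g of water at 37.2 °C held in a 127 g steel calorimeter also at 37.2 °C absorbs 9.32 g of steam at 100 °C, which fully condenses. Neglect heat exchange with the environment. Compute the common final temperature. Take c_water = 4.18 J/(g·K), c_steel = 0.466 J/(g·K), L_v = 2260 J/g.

T_f ≈ 48.4 °C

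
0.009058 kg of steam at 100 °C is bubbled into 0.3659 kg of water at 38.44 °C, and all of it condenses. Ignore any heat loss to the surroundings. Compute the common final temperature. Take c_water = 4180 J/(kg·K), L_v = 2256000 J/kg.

T_f ≈ 53.0 °C

Setting the total heat transfer to zero:
condense steam: −0.009058·2256000 = −20435
  condensed water 100 °C→T: 37.86(T − 100)
  water warms: 0.3659·4180·(T − 38.44) = 1529.5(T − 38.44)
1567.3 T = 20435 + 3786.2 + 58793 = 83014
T ≈ 52.97 °C (< 100 °C, so full condensation is consistent).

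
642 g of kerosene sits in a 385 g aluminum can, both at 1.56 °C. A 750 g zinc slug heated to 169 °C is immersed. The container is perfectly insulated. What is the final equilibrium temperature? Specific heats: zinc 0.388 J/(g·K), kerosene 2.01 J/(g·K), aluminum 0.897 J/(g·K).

T_f ≈ 26.8 °C

T_f is the heat-capacity-weighted average of the initial temperatures:
T_f = (291*169 + 1290.4*1.56 + 345.35*1.56) / (291 + 1290.4 + 345.35)
    = 51731 / 1926.8 ≈ 26.85 °C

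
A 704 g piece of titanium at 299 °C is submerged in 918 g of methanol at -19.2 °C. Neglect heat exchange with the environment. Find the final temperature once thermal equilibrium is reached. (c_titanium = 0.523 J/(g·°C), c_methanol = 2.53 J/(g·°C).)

Set heat shed by the hot body equal to heat absorbed by the cold body:
704·0.523·(299 − T) = 918·2.53·(T − (-19.2))
368.19(299 − T) = 2322.5(T − (-19.2))
2690.7 T = 65497  ⇒  T ≈ 24.34 °C

T_f ≈ 24.3 °C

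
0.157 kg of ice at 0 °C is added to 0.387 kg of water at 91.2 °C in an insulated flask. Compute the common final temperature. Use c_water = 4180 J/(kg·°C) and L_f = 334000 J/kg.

Sum of m c ΔT and latent-heat terms is zero:
latent heat to melt: 0.157×334000 = 52438; warm the meltwater: 656.26 T; water: 1617.7(T − 91.2)
2273.9 T = 147531 − 52438 = 95093
T ≈ 41.82 °C. Since T > 0 °C, the all-ice-melts assumption holds.

T_f ≈ 41.8 °C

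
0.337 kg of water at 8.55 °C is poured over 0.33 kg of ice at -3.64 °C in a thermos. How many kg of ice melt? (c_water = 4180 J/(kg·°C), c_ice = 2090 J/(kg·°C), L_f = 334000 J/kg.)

m_melted ≈ 0.0285 kg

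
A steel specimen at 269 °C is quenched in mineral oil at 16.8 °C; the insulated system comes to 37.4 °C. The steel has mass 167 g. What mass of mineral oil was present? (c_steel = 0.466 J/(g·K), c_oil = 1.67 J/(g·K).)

Taking heat into each body as positive, Σ m c ΔT = 0:
167×0.466×(37.4 − 269) + m×1.67×(37.4 − 16.8) = 0
34.4 m = 18024
m = 18024/34.4 ≈ 523.9 g

m ≈ 524 g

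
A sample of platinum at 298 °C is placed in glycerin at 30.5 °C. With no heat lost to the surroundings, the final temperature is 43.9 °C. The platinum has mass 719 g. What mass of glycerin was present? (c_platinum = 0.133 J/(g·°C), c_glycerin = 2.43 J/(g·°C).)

Heat lost by the platinum = heat gained by the glycerin:
719×0.133×(298 − 43.9) = m×2.43×(43.9 − 30.5)
32.56 m = 24299  ⇒  m ≈ 746.2 g

m ≈ 746 g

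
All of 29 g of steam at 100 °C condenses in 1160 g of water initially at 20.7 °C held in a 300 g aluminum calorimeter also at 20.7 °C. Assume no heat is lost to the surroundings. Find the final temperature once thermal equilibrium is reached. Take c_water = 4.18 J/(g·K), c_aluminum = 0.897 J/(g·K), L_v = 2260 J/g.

T_f ≈ 35.0 °C

Taking heat into each body as positive, Σ m c ΔT = 0:
latent heat released on condensation: 29·2260 = 65540; condensed water 100 °C→T: 121.22(T − 100); original water: 4848.8(T − 20.7); cup: 269.1(T − 20.7)
5239.1 T = 65540 + 12122 + 105941 = 183603
T ≈ 35.04 °C (< 100 °C, so full condensation is consistent).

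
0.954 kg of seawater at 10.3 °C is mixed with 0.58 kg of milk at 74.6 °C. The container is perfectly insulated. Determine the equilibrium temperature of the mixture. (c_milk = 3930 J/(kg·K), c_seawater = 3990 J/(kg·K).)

T_f is the heat-capacity-weighted average of the initial temperatures:
T_f = (2279.4*74.6 + 3806.5*10.3) / (2279.4 + 3806.5)
    = 209250 / 6085.9 ≈ 34.38 °C

T_f ≈ 34.4 °C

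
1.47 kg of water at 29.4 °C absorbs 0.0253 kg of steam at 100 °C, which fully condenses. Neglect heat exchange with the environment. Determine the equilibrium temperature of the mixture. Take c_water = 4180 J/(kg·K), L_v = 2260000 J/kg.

Taking heat into each body as positive, Σ m c ΔT = 0:
latent heat released on condensation: 0.0253·2260000 = 57178; condensed water 100 °C→T: 105.75(T − 100); original water: 6144.6(T − 29.4)
6250.4 T = 57178 + 10575 + 180651 = 248405
T ≈ 39.74 °C (< 100 °C, so full condensation is consistent).

T_f ≈ 39.7 °C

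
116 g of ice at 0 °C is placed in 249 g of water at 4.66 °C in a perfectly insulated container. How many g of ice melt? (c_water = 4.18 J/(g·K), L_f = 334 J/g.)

m_melted ≈ 14.5 g

Heat available from the water dropping to 0 °C: 249×4.18×4.66 = 4850.2 J.
To melt every bit of ice: 116×334 = 38744 J.
4850.2 J < 38744 J, so only part of the ice melts and the system sits at 0 °C.
Mass melted = 4850.2/334 ≈ 14.52 g.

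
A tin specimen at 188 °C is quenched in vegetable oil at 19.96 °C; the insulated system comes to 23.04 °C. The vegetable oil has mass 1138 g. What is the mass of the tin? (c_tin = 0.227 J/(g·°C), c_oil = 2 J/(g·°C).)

m ≈ 187 g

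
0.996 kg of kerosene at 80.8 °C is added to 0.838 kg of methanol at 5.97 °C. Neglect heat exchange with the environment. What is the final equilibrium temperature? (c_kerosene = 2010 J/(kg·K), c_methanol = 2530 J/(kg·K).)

T_f ≈ 42.3 °C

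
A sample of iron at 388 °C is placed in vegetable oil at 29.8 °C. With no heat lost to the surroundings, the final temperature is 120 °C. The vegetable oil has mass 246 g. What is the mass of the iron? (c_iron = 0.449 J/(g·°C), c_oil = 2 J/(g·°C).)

m ≈ 369 g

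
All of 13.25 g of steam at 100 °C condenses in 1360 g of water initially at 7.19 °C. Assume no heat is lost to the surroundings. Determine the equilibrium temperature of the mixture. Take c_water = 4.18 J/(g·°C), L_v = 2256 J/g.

T_f ≈ 13.3 °C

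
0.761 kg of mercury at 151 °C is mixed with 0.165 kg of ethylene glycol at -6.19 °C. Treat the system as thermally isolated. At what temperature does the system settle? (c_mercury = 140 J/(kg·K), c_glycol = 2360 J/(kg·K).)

Heat lost by the mercury equals heat gained by the glycol:
0.761×140×(151 − T) = 0.165×2360×(T − (-6.19))
106.54(151 − T) = 389.4(T − (-6.19))
495.94 T = 13677  ⇒  T ≈ 27.58 °C

T_f ≈ 27.6 °C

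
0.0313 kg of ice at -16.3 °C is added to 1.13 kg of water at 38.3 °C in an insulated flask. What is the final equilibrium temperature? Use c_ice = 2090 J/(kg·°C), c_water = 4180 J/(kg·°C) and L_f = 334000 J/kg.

T_f ≈ 34.9 °C

Energy balance with sensible and latent terms:
ice -16.3→0 °C: 0.0313×2090×16.3 = 1066.3; fusion: m_ice L_f = 0.0313×334000 = 10454; meltwater 0→T: 0.0313×4180×T = 130.83 T; water cools: 1.13×4180×(T − 38.3) = 4723.4(T − 38.3)
4854.2 T = 180906 − 11520 = 169386
T ≈ 34.89 °C. Since T > 0 °C, the all-ice-melts assumption holds.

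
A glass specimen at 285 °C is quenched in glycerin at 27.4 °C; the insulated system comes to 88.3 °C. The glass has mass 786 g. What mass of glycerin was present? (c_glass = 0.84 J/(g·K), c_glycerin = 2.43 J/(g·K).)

m ≈ 878 g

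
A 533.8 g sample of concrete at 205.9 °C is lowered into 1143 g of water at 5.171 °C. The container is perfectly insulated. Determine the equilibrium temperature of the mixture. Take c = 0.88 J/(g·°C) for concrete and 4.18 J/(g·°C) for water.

T_f ≈ 23.1 °C

Set heat shed by the hot body equal to heat absorbed by the cold body:
533.8×0.88×(205.9 − T) = 1143×4.18×(T − 5.171)
469.74(205.9 − T) = 4777.7(T − 5.171)
5247.5 T = 121426  ⇒  T ≈ 23.14 °C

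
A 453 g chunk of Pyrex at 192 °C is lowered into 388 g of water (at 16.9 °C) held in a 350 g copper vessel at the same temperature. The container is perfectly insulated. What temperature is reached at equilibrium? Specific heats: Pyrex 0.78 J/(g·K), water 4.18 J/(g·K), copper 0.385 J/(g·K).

Conservation of energy gives ΣQ = 0:
453*0.78*(T − 192) + 388*4.18*(T − 16.9) + 350*0.385*(T − 16.9) = 0
(353.34 + 1621.8 + 134.75) T = 353.34*192 + 1621.8*16.9 + 134.75*16.9
T = 97528/2109.9 ≈ 46.22 °C

T_f ≈ 46.2 °C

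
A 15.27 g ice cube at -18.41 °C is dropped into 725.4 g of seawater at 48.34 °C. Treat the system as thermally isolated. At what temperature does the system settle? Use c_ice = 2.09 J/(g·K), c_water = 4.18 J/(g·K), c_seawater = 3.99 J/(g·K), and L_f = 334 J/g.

T_f ≈ 45.4 °C

Heat gained plus heat lost sum to zero:
ice -18.41→0 °C: 15.27×2.09×18.41 = 587.54
  latent heat to melt: 15.27×334 = 5100.2
  warm the meltwater: 63.83 T
  seawater cools: 725.4×3.99×(T − 48.34) = 2894.3(T − 48.34)
2958.2 T = 139913 − 5687.7 = 134225
T ≈ 45.37 °C — above 0 °C, consistent with complete melting.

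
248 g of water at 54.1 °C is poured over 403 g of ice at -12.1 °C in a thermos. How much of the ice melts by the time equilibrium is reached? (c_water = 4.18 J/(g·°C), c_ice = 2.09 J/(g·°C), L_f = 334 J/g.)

Water can give up m c ΔT = 248·4.18·54.1 = 56082 J before reaching 0 °C.
Warming the ice to 0 °C takes 403·2.09·12.1 = 10191 J, leaving 45891 J for melting.
Fully melting the ice requires m_ice L_f = 403·334 = 134602 J.
Since 45891 < 134602 J, not all the ice melts; equilibrium is at 0 °C.
Mass melted = 45891/334 ≈ 137.4 g.

m_melted ≈ 137 g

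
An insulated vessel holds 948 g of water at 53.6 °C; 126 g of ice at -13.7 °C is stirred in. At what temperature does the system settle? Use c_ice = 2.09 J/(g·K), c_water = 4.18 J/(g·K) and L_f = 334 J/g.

T_f ≈ 37.1 °C

Sum of m c ΔT and latent-heat terms is zero:
warm ice to 0 °C: 126×2.09×(0 − (-13.7)) = 3607.8; melt ice: 126×334 = 42084; warm the meltwater: 526.68 T; water cools: 948×4.18×(T − 53.6) = 3962.6(T − 53.6)
4489.3 T = 212398 − 45692 = 166706
T ≈ 37.13 °C (positive, so assuming full melt was valid).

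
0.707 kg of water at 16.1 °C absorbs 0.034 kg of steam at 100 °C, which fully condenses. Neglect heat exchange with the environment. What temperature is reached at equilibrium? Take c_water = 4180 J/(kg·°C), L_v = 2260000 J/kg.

T_f ≈ 44.8 °C

Setting the total heat transfer to zero:
steam→water at 100 °C releases m L_v = 0.034·2260000 = 76840; condensate cools 100→T: 0.034·4180·(T − 100) = 142.12(T − 100); original water: 2955.3(T − 16.1)
3097.4 T = 76840 + 14212 + 47580 = 138632
T ≈ 44.76 °C, under the boiling point, so the assumption holds.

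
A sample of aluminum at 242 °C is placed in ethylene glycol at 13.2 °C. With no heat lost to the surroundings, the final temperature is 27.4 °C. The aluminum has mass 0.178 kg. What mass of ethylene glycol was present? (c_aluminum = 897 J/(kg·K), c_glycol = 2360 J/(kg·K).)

m ≈ 1.02 kg

Net heat exchanged in the isolated system is zero:
0.178·897·(27.4 − 242) + m·2360·(27.4 − 13.2) = 0
33512 m = 34264
m = 34264/33512 ≈ 1.022 kg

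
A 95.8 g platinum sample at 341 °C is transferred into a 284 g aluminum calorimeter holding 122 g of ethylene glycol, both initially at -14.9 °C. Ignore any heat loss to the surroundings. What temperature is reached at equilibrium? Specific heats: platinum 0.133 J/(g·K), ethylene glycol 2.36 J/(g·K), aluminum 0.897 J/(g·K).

T_f ≈ -6.7 °C

T_f = Σ m_i c_i T_i / Σ m_i c_i:
T_f = (12.74·341 + 287.92·(-14.9) + 254.75·(-14.9)) / (12.74 + 287.92 + 254.75)
    = -3740.9 / 555.41 ≈ -6.74 °C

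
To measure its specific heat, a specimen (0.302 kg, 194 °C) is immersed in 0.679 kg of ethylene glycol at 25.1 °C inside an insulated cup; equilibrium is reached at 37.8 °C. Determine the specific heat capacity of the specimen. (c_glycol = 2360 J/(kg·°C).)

Conservation of energy gives ΣQ = 0:
0.302×c×(37.8 − 194) + 0.679×2360×(37.8 − 25.1) = 0
-47.17 c = -20351
c = -20351/-47.17 ≈ 431.4 J/(kg·°C)

c ≈ 431 J/(kg·°C)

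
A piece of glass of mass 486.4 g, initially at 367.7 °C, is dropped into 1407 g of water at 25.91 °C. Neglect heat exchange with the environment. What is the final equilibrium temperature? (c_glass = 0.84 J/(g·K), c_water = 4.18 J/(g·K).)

Set heat shed by the hot body equal to heat absorbed by the cold body:
486.4×0.84×(367.7 − T) = 1407×4.18×(T − 25.91)
408.58(367.7 − T) = 5881.3(T − 25.91)
6289.8 T = 302617  ⇒  T ≈ 48.11 °C

T_f ≈ 48.1 °C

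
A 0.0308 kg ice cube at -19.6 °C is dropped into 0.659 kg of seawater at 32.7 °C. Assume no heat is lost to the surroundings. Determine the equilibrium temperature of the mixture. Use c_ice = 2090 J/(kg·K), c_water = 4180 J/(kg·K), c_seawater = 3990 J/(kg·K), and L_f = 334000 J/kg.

T_f ≈ 27.0 °C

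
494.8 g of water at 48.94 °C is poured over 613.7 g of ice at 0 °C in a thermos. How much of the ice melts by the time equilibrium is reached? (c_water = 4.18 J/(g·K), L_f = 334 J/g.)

m_melted ≈ 303 g

Heat available from the water dropping to 0 °C: 494.8·4.18·48.94 = 101221 J.
To melt every bit of ice: 613.7·334 = 204976 J.
Since 101221 < 204976 J, not all the ice melts; equilibrium is at 0 °C.
m_melt = 101221 / L_f = 303.1 g.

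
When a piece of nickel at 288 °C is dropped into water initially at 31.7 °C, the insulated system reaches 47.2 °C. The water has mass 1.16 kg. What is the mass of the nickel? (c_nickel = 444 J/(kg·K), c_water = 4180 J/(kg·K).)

Heat lost by the nickel = heat gained by the water:
m×444×(288 − 47.2) = 1.16×4180×(47.2 − 31.7)
106915 m = 75156  ⇒  m ≈ 0.703 kg

m ≈ 0.703 kg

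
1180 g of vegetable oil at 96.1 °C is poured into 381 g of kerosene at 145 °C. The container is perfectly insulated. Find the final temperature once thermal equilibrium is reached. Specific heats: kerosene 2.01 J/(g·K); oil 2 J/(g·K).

T_f ≈ 108.1 °C

Net heat exchanged in the isolated system is zero:
381*2.01*(T − 145) + 1180*2*(T − 96.1) = 0
(765.81 + 2360) T = 765.81*145 + 2360*96.1
T = 337838/3125.8 ≈ 108.08 °C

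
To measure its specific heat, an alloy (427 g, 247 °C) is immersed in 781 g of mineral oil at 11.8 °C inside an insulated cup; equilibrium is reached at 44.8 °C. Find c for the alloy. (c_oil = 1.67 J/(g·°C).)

c ≈ 0.499 J/(g·°C)

Heat lost by the alloy = heat gained by the oil:
427·c·(247 − 44.8) = 781·1.67·(44.8 − 11.8)
86339 c = 43041  ⇒  c ≈ 0.4985 J/(g·°C)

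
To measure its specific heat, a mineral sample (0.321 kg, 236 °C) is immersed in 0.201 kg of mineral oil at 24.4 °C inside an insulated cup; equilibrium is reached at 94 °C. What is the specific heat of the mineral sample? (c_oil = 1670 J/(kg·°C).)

c ≈ 513 J/(kg·°C)

Setting the total heat transfer to zero:
0.321×c×(94 − 236) + 0.201×1670×(94 − 24.4) = 0
-45.58 c = -23363
c = -23363/-45.58 ≈ 512.5 J/(kg·°C)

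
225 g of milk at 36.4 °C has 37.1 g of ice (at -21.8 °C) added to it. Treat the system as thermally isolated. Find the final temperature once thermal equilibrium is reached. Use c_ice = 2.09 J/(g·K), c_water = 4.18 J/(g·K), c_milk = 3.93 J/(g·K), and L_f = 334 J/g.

T_f ≈ 17.4 °C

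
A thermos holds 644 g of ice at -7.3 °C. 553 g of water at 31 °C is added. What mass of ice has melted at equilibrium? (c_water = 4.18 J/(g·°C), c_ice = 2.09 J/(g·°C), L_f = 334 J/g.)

Cooling the water to 0 °C releases 553·4.18·31 = 71658 J.
Of that, 644·2.09·7.3 = 9825.5 J goes to bring the ice to 0 °C, leaving 61832 J.
Fully melting the ice requires m_ice L_f = 644·334 = 215096 J.
That's not enough to melt it all — equilibrium is at 0 °C with ice remaining.
m_melted·334 = 61832  ⇒  m_melted ≈ 185.1 g.

m_melted ≈ 185 g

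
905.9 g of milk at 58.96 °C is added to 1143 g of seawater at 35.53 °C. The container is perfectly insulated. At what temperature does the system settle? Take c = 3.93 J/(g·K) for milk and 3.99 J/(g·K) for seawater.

|Q_milk| = |Q_seawater|:
905.9×3.93×(58.96 − T) = 1143×3.99×(T − 35.53)
3560.2(58.96 − T) = 4560.6(T − 35.53)
8120.8 T = 371946  ⇒  T ≈ 45.80 °C

T_f ≈ 45.8 °C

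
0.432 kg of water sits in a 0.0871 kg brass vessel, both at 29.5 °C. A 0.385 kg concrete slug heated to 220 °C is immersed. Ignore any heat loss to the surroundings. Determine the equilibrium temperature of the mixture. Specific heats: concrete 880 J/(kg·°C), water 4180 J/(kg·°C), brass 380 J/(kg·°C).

T_f ≈ 59.1 °C

Conservation of energy gives ΣQ = 0:
0.385*880*(T − 220) + 0.432*4180*(T − 29.5) + 0.0871*380*(T − 29.5) = 0
338.8(T − 220) + 1805.8(T − 29.5) + 33.1(T − 29.5) = 0
(338.8 + 1805.8 + 33.1) T = 338.8*220 + 1805.8*29.5 + 33.1*29.5
T = 128782 / 2177.7 = 59.1 °C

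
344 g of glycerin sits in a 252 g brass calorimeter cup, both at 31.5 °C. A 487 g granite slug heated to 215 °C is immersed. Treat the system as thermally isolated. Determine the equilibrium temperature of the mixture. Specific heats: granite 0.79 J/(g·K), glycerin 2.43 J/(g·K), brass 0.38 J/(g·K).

Energy conservation, ΣQ = 0:
487·0.79·(T − 215) + 344·2.43·(T − 31.5) + 252·0.38·(T − 31.5) = 0
384.73(T − 215) + 835.92(T − 31.5) + 95.76(T − 31.5) = 0
(384.73 + 835.92 + 95.76) T = 384.73·215 + 835.92·31.5 + 95.76·31.5
T = 112065/1316.4 ≈ 85.13 °C

T_f ≈ 85.1 °C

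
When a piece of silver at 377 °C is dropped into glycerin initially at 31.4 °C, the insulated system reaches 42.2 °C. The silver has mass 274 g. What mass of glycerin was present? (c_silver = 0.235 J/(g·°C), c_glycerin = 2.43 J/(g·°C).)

m ≈ 821 g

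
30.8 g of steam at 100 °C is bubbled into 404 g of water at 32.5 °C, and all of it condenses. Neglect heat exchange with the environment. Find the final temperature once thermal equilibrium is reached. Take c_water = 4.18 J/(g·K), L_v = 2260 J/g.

T_f ≈ 75.6 °C

Sum of m c ΔT and latent-heat terms is zero:
steam→water at 100 °C releases m L_v = 30.8·2260 = 69608
  condensate cools 100→T: 30.8·4.18·(T − 100) = 128.74(T − 100)
  original water: 1688.7(T − 32.5)
1817.5 T = 69608 + 12874 + 54883 = 137366
T ≈ 75.58 °C (< 100 °C, so full condensation is consistent).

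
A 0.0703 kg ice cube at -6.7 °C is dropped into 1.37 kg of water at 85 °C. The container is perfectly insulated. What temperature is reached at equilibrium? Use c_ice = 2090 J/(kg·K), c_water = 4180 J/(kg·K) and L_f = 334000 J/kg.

T_f ≈ 76.8 °C

Setting the total heat transfer to zero:
ice -6.7→0 °C: 0.0703·2090·6.7 = 984.41
  fusion: m_ice L_f = 0.0703·334000 = 23480
  meltwater 0→T: 0.0703·4180·T = 293.85 T
  water cools: 1.37·4180·(T − 85) = 5726.6(T − 85)
6020.5 T = 486761 − 24465 = 462296
T ≈ 76.79 °C (positive, so assuming full melt was valid).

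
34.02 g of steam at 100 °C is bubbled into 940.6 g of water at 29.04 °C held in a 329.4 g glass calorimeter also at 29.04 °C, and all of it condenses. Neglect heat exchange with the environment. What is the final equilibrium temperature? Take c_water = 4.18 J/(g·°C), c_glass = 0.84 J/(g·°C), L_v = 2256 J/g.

Energy balance with sensible and latent terms:
steam→water at 100 °C releases m L_v = 34.02×2256 = 76749
  condensed water 100 °C→T: 142.2(T − 100)
  original water: 3931.7(T − 29.04)
  glass cup: 329.4×0.84×(T − 29.04) = 276.7(T − 29.04)
4350.6 T = 76749 + 14220 + 122212 = 213182
T ≈ 49.00 °C (< 100 °C, so full condensation is consistent).

T_f ≈ 49.0 °C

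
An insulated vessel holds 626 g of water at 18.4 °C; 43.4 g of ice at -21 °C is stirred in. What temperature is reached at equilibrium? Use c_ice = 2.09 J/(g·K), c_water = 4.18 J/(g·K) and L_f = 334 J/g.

T_f ≈ 11.3 °C

Taking heat into each body as positive, Σ m c ΔT = 0:
ice -21→0 °C: 43.4×2.09×21 = 1904.8
  melt ice: 43.4×334 = 14496
  meltwater 0→T: 43.4×4.18×T = 181.41 T
  water cools: 626×4.18×(T − 18.4) = 2616.7(T − 18.4)
2798.1 T = 48147 − 16400 = 31746
T ≈ 11.35 °C. Since T > 0 °C, the all-ice-melts assumption holds.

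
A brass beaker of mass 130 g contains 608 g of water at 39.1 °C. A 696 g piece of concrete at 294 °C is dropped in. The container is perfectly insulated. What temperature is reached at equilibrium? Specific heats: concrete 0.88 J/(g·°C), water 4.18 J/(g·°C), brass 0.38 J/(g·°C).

T_f ≈ 87.8 °C

T_f is the heat-capacity-weighted average of the initial temperatures:
T_f = (612.48·294 + 2541.4·39.1 + 49.4·39.1) / (612.48 + 2541.4 + 49.4)
    = 281371 / 3203.3 ≈ 87.84 °C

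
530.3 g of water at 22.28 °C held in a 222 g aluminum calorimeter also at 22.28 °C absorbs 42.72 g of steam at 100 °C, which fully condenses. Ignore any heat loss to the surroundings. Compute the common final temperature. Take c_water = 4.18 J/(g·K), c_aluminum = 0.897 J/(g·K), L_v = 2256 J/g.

T_f ≈ 64.8 °C

Conservation of energy gives ΣQ = 0:
latent heat released on condensation: 42.72·2256 = 96376
  condensed water 100 °C→T: 178.57(T − 100)
  water warms: 530.3·4.18·(T − 22.28) = 2216.7(T − 22.28)
  cup: 199.13(T − 22.28)
2594.4 T = 96376 + 17857 + 53824 = 168057
T ≈ 64.78 °C, under the boiling point, so the assumption holds.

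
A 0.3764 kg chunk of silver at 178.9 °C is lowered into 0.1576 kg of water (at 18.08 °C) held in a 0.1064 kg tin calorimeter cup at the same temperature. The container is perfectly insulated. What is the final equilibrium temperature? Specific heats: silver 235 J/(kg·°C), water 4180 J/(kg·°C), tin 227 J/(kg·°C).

Let T be the final temperature. ΣQ_i = 0:
0.3764·235·(T − 178.9) + 0.1576·4180·(T − 18.08) + 0.1064·227·(T − 18.08) = 0
88.45(T − 178.9) + 658.77(T − 18.08) + 24.15(T − 18.08) = 0
(88.45 + 658.77 + 24.15) T = 88.45·178.9 + 658.77·18.08 + 24.15·18.08
T = 28172 / 771.37 = 36.5 °C

T_f ≈ 36.5 °C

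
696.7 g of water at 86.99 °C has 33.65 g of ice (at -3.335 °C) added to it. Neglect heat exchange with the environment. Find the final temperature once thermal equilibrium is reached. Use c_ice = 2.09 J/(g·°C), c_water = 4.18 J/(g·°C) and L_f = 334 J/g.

Setting the total heat transfer to zero:
ice -3.335→0 °C: 33.65·2.09·3.335 = 234.55
  melt ice: 33.65·334 = 11239
  meltwater 0→T: 33.65·4.18·T = 140.66 T
  water: 2912.2(T − 86.99)
3052.9 T = 253333 − 11474 = 241859
T ≈ 79.22 °C. Since T > 0 °C, the all-ice-melts assumption holds.

T_f ≈ 79.2 °C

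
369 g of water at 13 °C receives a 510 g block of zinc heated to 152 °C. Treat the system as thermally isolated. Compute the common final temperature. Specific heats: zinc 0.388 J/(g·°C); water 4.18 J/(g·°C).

T_f ≈ 28.8 °C

Conservation of energy gives ΣQ = 0:
510*0.388*(T − 152) + 369*4.18*(T − 13) = 0
197.88(T − 152) + 1542.4(T − 13) = 0
(197.88 + 1542.4) T = 197.88*152 + 1542.4*13
T = 50129/1740.3 ≈ 28.80 °C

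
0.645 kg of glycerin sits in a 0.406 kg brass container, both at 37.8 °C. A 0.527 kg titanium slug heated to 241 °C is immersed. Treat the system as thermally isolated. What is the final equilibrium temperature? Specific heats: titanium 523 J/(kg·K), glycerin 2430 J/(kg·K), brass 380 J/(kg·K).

Let T be the final temperature. ΣQ_i = 0:
0.527*523*(T − 241) + 0.645*2430*(T − 37.8) + 0.406*380*(T − 37.8) = 0
(275.62 + 1567.4 + 154.28) T = 275.62*241 + 1567.4*37.8 + 154.28*37.8
T = 131502/1997.3 ≈ 65.84 °C

T_f ≈ 65.8 °C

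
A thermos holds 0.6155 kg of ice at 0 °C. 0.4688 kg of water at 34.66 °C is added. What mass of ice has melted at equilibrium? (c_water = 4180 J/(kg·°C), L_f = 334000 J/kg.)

m_melted ≈ 0.203 kg

Cooling the water to 0 °C releases 0.4688·4180·34.66 = 67919 J.
Fully melting the ice requires m_ice L_f = 0.6155·334000 = 205577 J.
Since 67919 < 205577 J, not all the ice melts; equilibrium is at 0 °C.
m_melt = 67919 / L_f = 0.2034 kg.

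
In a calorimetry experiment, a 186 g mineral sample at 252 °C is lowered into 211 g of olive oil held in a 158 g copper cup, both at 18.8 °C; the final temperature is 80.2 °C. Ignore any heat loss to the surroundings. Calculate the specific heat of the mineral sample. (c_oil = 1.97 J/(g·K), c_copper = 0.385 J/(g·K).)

Conservation of energy gives ΣQ = 0:
186·c·(80.2 − 252) + 211·1.97·(80.2 − 18.8) + 158·0.385·(80.2 − 18.8) = 0
-31955 c = -29257
c = -29257/-31955 ≈ 0.9156 J/(g·K)

c ≈ 0.916 J/(g·K)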